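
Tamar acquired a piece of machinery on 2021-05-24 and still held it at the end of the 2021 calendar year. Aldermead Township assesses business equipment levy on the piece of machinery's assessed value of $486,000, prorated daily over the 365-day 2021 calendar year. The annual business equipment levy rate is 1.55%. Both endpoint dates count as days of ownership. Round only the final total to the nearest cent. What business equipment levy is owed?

$4,581.72

Days held (2021-05-24 to 2021-12-31): 222 out of 365
Tax = $486,000 × 1.55% × 222/365 = $4,581.7151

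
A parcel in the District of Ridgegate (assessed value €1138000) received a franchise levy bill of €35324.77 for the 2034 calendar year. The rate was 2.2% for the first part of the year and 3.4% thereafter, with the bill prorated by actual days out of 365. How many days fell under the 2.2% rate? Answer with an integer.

Let d = days at the first rate; then 365 − d days at the second rate.
€1138000 × [2.2%·d + 3.4%·(365−d)] / 365 = €35324.77
Solving gives d = 90, so the new rate took effect on 1 April 2034.

90 days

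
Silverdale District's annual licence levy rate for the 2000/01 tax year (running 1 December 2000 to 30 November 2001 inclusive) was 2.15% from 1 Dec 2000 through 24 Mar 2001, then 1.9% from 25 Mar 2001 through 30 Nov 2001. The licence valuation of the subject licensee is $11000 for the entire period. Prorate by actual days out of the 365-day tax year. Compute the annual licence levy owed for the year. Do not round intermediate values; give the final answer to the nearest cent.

$217.59

1 Dec 2000 – 24 Mar 2001: 114 days at 2.15% → $11000 × 2.15% × 114/365 = $73.8658
25 Mar – 30 Nov 2001: 251 days at 1.9% → $11000 × 1.9% × 251/365 = $143.7233
Total = $217.5890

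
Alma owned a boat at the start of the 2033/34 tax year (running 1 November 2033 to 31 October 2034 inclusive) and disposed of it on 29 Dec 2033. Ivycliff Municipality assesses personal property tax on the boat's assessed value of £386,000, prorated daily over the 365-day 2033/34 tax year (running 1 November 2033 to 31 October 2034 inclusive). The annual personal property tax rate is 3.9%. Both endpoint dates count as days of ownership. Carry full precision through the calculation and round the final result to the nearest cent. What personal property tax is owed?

£2,433.39

Days held (1 Nov – 29 Dec 2033): 59 out of 365
Tax = £386,000 × 3.9% × 59/365 = £2,433.3863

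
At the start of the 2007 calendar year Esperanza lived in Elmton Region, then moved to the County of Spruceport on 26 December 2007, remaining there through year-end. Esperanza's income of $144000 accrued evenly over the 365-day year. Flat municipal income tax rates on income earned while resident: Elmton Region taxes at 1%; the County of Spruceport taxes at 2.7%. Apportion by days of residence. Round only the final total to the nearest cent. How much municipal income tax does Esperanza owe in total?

Elmton Region, 1 January – 25 December 2007: 359 days → $144000 × 1% × 359/365 = $1416.3288
The County of Spruceport, 26 December – 31 December 2007: 6 days → $144000 × 2.7% × 6/365 = $63.9123
Total = $1480.2411

$1480.24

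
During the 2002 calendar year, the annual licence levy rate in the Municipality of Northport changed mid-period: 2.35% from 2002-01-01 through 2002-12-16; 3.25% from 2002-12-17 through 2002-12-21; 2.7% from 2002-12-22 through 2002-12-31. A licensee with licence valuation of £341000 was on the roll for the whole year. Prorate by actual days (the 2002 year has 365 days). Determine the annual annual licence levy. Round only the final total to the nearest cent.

£8088.24

2002-01-01 to 2002-12-16: 350 days at 2.35% → £341000 × 2.35% × 350/365 = £7684.1781
2002-12-17 to 2002-12-21: 5 days at 3.25% → £341000 × 3.25% × 5/365 = £151.8151
2002-12-22 to 2002-12-31: 10 days at 2.7% → £341000 × 2.7% × 10/365 = £252.2466
Total = £8088.2397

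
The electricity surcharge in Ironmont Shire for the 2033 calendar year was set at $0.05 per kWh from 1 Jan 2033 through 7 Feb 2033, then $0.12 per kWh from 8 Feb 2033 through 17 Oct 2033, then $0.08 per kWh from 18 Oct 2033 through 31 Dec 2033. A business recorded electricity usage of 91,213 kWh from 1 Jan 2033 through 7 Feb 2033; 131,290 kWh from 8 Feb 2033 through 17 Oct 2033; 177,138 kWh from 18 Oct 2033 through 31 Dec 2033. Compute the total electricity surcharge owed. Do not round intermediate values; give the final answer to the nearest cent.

$34486.49

1 Jan – 7 Feb 2033: 91,213 kWh at $0.05/kWh → $4560.65
8 Feb – 17 Oct 2033: 131,290 kWh at $0.12/kWh → $15754.80
18 Oct – 31 Dec 2033: 177,138 kWh at $0.08/kWh → $14171.04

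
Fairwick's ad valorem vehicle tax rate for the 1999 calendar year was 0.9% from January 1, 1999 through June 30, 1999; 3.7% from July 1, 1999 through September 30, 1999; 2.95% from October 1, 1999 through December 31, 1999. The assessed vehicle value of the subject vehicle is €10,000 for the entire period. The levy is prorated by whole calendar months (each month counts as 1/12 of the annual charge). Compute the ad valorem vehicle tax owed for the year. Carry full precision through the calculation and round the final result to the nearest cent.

January 1 – June 30, 1999: 6 months at 0.9% → €10,000 × 0.9% × 6/12 = €45.0000
July 1 – September 30, 1999: 3 months at 3.7% → €10,000 × 3.7% × 3/12 = €92.5000
October 1 – December 31, 1999: 3 months at 2.95% → €10,000 × 2.95% × 3/12 = €73.7500
Total = €211.2500

€211.25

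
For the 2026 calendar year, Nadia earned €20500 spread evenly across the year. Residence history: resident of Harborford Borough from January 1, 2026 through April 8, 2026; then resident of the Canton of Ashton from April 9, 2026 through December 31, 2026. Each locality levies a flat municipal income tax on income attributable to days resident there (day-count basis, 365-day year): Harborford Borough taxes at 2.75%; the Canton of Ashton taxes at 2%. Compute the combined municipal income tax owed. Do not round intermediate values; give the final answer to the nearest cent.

Harborford Borough, January 1 – April 8, 2026: 98 days → €20500 × 2.75% × 98/365 = €151.3630
The Canton of Ashton, April 9 – December 31, 2026: 267 days → €20500 × 2% × 267/365 = €299.9178
Total = €451.2808

€451.28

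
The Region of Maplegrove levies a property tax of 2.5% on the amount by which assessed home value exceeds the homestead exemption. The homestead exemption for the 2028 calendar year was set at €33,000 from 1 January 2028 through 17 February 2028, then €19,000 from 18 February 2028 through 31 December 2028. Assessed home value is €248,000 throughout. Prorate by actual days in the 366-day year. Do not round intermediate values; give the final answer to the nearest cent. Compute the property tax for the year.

1 January – 17 February 2028: 48 days, exemption €33,000 → (€248,000 − €33,000) × 2.5% × 48/366 = €704.9180
18 February – 31 December 2028: 318 days, exemption €19,000 → (€248,000 − €19,000) × 2.5% × 318/366 = €4,974.1803
Total = €5,679.0984

€5,679.10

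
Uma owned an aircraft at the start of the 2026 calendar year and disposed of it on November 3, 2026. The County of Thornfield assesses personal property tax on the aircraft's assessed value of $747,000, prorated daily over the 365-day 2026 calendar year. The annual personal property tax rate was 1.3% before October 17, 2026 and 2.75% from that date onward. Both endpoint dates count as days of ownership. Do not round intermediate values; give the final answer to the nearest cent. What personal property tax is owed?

$8,702.04

January 1 – October 16, 2026: 289 days at 1.3% → $747,000 × 1.3% × 289/365 = $7,688.9836
October 17 – November 3, 2026: 18 days at 2.75% → $747,000 × 2.75% × 18/365 = $1,013.0548
Total = $8,702.0384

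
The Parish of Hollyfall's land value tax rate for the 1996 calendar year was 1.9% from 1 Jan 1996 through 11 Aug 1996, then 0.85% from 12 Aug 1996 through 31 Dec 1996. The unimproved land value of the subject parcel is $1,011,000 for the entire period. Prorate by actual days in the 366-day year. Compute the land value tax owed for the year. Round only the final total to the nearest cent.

$15,090.42

1 Jan – 11 Aug 1996: 224 days at 1.9% → $1,011,000 × 1.9% × 224/366 = $11,756.3279
12 Aug – 31 Dec 1996: 142 days at 0.85% → $1,011,000 × 0.85% × 142/366 = $3,334.0902
Total = $15,090.4180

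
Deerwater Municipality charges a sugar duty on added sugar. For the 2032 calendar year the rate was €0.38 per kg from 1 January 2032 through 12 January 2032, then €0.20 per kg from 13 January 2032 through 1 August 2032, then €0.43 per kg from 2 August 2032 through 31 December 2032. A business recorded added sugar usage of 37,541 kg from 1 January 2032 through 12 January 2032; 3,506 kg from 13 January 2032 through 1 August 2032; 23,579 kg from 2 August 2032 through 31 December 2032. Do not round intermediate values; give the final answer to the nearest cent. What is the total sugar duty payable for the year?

1 January – 12 January 2032: 37,541 kg at €0.38/kg → €14265.58
13 January – 1 August 2032: 3,506 kg at €0.20/kg → €701.20
2 August – 31 December 2032: 23,579 kg at €0.43/kg → €10138.97

€25105.75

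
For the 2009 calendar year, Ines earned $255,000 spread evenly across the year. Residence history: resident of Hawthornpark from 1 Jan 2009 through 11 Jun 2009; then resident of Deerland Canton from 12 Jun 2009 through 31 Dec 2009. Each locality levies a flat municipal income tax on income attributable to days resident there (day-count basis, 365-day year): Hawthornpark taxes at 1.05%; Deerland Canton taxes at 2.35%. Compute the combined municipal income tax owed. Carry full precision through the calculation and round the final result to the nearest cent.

$4,521.18

Hawthornpark, 1 Jan – 11 Jun 2009: 162 days → $255,000 × 1.05% × 162/365 = $1,188.3699
Deerland Canton, 12 Jun – 31 Dec 2009: 203 days → $255,000 × 2.35% × 203/365 = $3,332.8151
Total = $4,521.1849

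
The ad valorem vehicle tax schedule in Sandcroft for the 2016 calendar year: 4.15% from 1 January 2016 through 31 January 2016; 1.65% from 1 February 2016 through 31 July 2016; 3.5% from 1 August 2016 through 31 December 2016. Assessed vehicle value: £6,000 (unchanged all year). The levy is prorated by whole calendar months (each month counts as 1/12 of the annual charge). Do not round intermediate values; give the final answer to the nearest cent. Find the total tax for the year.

1 January – 31 January 2016: 1 month at 4.15% → £6,000 × 4.15% × 1/12 = £20.7500
1 February – 31 July 2016: 6 months at 1.65% → £6,000 × 1.65% × 6/12 = £49.5000
1 August – 31 December 2016: 5 months at 3.5% → £6,000 × 3.5% × 5/12 = £87.5000
Total = £157.7500

£157.75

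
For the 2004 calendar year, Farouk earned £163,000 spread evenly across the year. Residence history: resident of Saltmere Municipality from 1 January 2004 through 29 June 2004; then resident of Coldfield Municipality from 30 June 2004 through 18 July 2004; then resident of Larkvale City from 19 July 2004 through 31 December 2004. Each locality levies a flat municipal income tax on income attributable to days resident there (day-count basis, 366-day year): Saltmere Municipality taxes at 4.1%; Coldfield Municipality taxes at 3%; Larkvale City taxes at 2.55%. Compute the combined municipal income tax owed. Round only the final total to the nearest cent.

Saltmere Municipality, 1 January – 29 June 2004: 181 days → £163,000 × 4.1% × 181/366 = £3,304.9809
Coldfield Municipality, 30 June – 18 July 2004: 19 days → £163,000 × 3% × 19/366 = £253.8525
Larkvale City, 19 July – 31 December 2004: 166 days → £163,000 × 2.55% × 166/366 = £1,885.1885
Total = £5,444.0219

£5,444.02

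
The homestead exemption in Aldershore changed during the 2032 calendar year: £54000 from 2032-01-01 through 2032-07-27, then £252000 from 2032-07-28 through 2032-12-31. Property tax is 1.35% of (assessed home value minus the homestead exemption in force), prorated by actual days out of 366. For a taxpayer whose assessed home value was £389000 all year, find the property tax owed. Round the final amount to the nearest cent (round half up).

2032-01-01 to 2032-07-27: 209 days, exemption £54000 → (£389000 − £54000) × 1.35% × 209/366 = £2582.5205
2032-07-28 to 2032-12-31: 157 days, exemption £252000 → (£389000 − £252000) × 1.35% × 157/366 = £793.3648
Total = £3375.8852

£3375.89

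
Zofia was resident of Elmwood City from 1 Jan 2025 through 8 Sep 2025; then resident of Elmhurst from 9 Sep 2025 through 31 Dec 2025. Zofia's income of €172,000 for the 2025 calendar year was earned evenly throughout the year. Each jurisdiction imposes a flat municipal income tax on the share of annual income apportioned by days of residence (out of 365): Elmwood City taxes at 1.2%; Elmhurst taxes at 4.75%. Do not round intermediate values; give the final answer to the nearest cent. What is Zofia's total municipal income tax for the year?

€3,971.08

Elmwood City, 1 Jan – 8 Sep 2025: 251 days → €172,000 × 1.2% × 251/365 = €1,419.3534
Elmhurst, 9 Sep – 31 Dec 2025: 114 days → €172,000 × 4.75% × 114/365 = €2,551.7260
Total = €3,971.0795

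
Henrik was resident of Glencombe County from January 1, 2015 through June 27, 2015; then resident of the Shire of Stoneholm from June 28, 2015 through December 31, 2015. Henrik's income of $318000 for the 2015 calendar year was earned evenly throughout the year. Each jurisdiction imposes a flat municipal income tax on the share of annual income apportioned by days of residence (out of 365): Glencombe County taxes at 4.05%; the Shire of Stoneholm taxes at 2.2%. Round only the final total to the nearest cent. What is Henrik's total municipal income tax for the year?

Glencombe County, January 1 – June 27, 2015: 178 days → $318000 × 4.05% × 178/365 = $6280.7178
The Shire of Stoneholm, June 28 – December 31, 2015: 187 days → $318000 × 2.2% × 187/365 = $3584.2521
Total = $9864.9699

$9864.97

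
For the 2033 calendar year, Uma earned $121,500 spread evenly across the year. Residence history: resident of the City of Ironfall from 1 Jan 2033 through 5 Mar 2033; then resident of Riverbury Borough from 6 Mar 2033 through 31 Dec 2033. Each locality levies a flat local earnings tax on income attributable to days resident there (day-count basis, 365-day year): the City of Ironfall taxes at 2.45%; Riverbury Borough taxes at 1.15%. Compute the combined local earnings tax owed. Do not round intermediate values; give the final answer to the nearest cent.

$1,674.20

The City of Ironfall, 1 Jan – 5 Mar 2033: 64 days → $121,500 × 2.45% × 64/365 = $521.9507
Riverbury Borough, 6 Mar – 31 Dec 2033: 301 days → $121,500 × 1.15% × 301/365 = $1,152.2527
Total = $1,674.2034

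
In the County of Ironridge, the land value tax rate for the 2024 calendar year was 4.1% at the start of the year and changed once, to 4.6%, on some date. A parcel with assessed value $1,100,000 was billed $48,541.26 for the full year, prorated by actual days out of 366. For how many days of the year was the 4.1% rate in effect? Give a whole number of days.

Let d = days at the first rate; then 366 − d days at the second rate.
$1,100,000 × [4.1%·d + 4.6%·(366−d)] / 366 = $48,541.26
Solving gives d = 137, so the new rate took effect on 17 May 2024.

137 days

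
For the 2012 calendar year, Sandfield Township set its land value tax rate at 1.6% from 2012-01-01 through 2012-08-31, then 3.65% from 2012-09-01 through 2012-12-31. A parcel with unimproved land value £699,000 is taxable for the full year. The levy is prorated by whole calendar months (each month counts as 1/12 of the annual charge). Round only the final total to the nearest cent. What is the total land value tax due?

£15,960.50

2012-01-01 to 2012-08-31: 8 months at 1.6% → £699,000 × 1.6% × 8/12 = £7,456.0000
2012-09-01 to 2012-12-31: 4 months at 3.65% → £699,000 × 3.65% × 4/12 = £8,504.5000
Total = £15,960.5000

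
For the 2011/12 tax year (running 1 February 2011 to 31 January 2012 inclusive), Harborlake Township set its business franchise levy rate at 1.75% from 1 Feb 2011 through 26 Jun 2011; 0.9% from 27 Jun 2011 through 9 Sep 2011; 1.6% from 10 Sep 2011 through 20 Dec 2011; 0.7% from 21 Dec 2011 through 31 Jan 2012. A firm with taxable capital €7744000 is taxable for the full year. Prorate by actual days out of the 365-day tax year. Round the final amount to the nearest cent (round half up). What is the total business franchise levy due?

€109391.96

1 Feb – 26 Jun 2011: 146 days at 1.75% → €7744000 × 1.75% × 146/365 = €54208.0000
27 Jun – 9 Sep 2011: 75 days at 0.9% → €7744000 × 0.9% × 75/365 = €14321.0959
10 Sep – 20 Dec 2011: 102 days at 1.6% → €7744000 × 1.6% × 102/365 = €34625.2274
21 Dec 2011 – 31 Jan 2012: 42 days at 0.7% → €7744000 × 0.7% × 42/365 = €6237.6329
Total = €109391.9562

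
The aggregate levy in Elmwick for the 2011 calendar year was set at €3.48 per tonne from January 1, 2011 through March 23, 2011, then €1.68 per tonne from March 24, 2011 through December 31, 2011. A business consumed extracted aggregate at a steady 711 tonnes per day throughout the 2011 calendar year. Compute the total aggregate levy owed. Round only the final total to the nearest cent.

January 1 – March 23, 2011: 82 days × 711 tonnes/day = 58,302 tonnes at €3.48/tonne → €202,890.96
March 24 – December 31, 2011: 283 days × 711 tonnes/day = 201,213 tonnes at €1.68/tonne → €338,037.84

€540,928.80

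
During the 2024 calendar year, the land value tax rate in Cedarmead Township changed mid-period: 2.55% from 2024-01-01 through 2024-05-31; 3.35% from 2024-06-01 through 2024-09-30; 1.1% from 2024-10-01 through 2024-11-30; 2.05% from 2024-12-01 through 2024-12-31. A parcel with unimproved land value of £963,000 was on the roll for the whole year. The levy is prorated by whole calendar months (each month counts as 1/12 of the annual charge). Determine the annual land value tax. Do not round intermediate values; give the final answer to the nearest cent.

2024-01-01 to 2024-05-31: 5 months at 2.55% → £963,000 × 2.55% × 5/12 = £10,231.8750
2024-06-01 to 2024-09-30: 4 months at 3.35% → £963,000 × 3.35% × 4/12 = £10,753.5000
2024-10-01 to 2024-11-30: 2 months at 1.1% → £963,000 × 1.1% × 2/12 = £1,765.5000
2024-12-01 to 2024-12-31: 1 month at 2.05% → £963,000 × 2.05% × 1/12 = £1,645.1250
Total = £24,396.0000

£24,396.00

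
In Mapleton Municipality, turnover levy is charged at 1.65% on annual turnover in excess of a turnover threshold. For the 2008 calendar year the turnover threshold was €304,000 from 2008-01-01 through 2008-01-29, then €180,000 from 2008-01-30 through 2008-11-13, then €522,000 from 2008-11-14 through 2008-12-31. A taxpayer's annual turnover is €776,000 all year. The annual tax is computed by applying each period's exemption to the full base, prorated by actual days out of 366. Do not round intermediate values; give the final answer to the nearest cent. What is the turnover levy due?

2008-01-01 to 2008-01-29: 29 days, exemption €304,000 → (€776,000 − €304,000) × 1.65% × 29/366 = €617.0820
2008-01-30 to 2008-11-13: 289 days, exemption €180,000 → (€776,000 − €180,000) × 1.65% × 289/366 = €7,765.0984
2008-11-14 to 2008-12-31: 48 days, exemption €522,000 → (€776,000 − €522,000) × 1.65% × 48/366 = €549.6393
Total = €8,931.8197

€8,931.82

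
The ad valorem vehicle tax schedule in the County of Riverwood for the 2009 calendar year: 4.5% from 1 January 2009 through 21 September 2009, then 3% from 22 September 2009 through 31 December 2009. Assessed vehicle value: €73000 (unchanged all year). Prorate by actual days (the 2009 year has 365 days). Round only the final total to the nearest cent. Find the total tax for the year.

1 January – 21 September 2009: 264 days at 4.5% → €73000 × 4.5% × 264/365 = €2376.0000
22 September – 31 December 2009: 101 days at 3% → €73000 × 3% × 101/365 = €606.0000
Total = €2982.0000

€2982.00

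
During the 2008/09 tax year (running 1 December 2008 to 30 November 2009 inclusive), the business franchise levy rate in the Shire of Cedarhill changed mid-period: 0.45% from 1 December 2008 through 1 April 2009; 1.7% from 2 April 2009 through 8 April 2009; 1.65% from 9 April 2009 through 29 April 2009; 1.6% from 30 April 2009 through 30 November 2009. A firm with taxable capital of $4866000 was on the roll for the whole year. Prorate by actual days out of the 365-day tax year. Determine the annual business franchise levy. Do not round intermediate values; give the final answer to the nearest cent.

1 December 2008 – 1 April 2009: 122 days at 0.45% → $4866000 × 0.45% × 122/365 = $7318.9973
2 April – 8 April 2009: 7 days at 1.7% → $4866000 × 1.7% × 7/365 = $1586.4493
9 April – 29 April 2009: 21 days at 1.65% → $4866000 × 1.65% × 21/365 = $4619.3671
30 April – 30 November 2009: 215 days at 1.6% → $4866000 × 1.6% × 215/365 = $45860.3836
Total = $59385.1973

$59385.20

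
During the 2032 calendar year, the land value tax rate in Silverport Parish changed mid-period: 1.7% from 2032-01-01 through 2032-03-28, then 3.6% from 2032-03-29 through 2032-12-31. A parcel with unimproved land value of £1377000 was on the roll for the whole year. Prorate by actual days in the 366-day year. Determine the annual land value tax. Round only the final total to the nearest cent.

£43281.44

2032-01-01 to 2032-03-28: 88 days at 1.7% → £1377000 × 1.7% × 88/366 = £5628.3934
2032-03-29 to 2032-12-31: 278 days at 3.6% → £1377000 × 3.6% × 278/366 = £37653.0492
Total = £43281.4426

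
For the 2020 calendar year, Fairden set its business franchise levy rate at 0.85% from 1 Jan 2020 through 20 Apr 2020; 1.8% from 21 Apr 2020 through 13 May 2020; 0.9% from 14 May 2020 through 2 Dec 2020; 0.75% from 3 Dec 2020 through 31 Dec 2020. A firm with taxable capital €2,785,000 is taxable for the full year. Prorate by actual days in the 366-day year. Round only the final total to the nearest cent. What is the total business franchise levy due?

1 Jan – 20 Apr 2020: 111 days at 0.85% → €2,785,000 × 0.85% × 111/366 = €7,179.3648
21 Apr – 13 May 2020: 23 days at 1.8% → €2,785,000 × 1.8% × 23/366 = €3,150.2459
14 May – 2 Dec 2020: 203 days at 0.9% → €2,785,000 × 0.9% × 203/366 = €13,902.1721
3 Dec – 31 Dec 2020: 29 days at 0.75% → €2,785,000 × 0.75% × 29/366 = €1,655.0205
Total = €25,886.8033

€25,886.80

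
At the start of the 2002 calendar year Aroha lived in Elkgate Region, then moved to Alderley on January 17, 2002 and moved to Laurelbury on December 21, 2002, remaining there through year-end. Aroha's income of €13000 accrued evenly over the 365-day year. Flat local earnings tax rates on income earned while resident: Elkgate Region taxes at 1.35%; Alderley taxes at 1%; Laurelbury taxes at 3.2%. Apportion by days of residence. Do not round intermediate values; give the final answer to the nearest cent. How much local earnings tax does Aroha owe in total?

€140.61

Elkgate Region, January 1 – January 16, 2002: 16 days → €13000 × 1.35% × 16/365 = €7.6932
Alderley, January 17 – December 20, 2002: 338 days → €13000 × 1% × 338/365 = €120.3836
Laurelbury, December 21 – December 31, 2002: 11 days → €13000 × 3.2% × 11/365 = €12.5370
Total = €140.6137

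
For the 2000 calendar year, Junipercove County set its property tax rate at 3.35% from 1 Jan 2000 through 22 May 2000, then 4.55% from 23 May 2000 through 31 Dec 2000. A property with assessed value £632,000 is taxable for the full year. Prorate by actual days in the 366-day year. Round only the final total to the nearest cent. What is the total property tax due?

£25,792.85

1 Jan – 22 May 2000: 143 days at 3.35% → £632,000 × 3.35% × 143/366 = £8,272.1202
23 May – 31 Dec 2000: 223 days at 4.55% → £632,000 × 4.55% × 223/366 = £17,520.7322
Total = £25,792.8525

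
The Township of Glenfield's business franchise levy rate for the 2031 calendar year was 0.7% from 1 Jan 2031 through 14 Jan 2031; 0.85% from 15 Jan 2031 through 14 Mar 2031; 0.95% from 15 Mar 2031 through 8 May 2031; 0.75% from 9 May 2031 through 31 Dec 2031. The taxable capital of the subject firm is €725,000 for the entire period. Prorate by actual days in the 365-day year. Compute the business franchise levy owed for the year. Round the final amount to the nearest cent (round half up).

1 Jan – 14 Jan 2031: 14 days at 0.7% → €725,000 × 0.7% × 14/365 = €194.6575
15 Jan – 14 Mar 2031: 59 days at 0.85% → €725,000 × 0.85% × 59/365 = €996.1301
15 Mar – 8 May 2031: 55 days at 0.95% → €725,000 × 0.95% × 55/365 = €1,037.8425
9 May – 31 Dec 2031: 237 days at 0.75% → €725,000 × 0.75% × 237/365 = €3,530.6507
Total = €5,759.2808

€5,759.28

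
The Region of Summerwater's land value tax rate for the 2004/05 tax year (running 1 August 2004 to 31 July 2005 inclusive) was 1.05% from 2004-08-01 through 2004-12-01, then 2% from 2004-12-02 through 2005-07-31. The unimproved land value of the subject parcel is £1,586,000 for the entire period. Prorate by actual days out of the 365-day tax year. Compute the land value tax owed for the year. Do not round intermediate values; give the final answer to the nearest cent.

£26,642.63

2004-08-01 to 2004-12-01: 123 days at 1.05% → £1,586,000 × 1.05% × 123/365 = £5,611.8329
2004-12-02 to 2005-07-31: 242 days at 2% → £1,586,000 × 2% × 242/365 = £21,030.7945
Total = £26,642.6274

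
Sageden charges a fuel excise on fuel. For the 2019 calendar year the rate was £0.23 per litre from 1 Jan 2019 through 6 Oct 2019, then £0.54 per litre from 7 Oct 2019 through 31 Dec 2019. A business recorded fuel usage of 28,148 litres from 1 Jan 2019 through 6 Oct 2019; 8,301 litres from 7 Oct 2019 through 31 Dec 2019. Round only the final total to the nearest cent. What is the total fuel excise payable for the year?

£10,956.58

1 Jan – 6 Oct 2019: 28,148 litres at £0.23/litre → £6,474.04
7 Oct – 31 Dec 2019: 8,301 litres at £0.54/litre → £4,482.54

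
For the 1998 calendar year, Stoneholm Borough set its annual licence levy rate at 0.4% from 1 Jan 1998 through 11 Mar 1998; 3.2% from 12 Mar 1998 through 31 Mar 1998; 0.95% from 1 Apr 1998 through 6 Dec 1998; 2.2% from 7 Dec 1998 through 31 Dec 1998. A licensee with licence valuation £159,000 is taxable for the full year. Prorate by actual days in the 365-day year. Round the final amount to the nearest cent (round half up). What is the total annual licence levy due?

£1,674.95

1 Jan – 11 Mar 1998: 70 days at 0.4% → £159,000 × 0.4% × 70/365 = £121.9726
12 Mar – 31 Mar 1998: 20 days at 3.2% → £159,000 × 3.2% × 20/365 = £278.7945
1 Apr – 6 Dec 1998: 250 days at 0.95% → £159,000 × 0.95% × 250/365 = £1,034.5890
7 Dec – 31 Dec 1998: 25 days at 2.2% → £159,000 × 2.2% × 25/365 = £239.5890
Total = £1,674.9452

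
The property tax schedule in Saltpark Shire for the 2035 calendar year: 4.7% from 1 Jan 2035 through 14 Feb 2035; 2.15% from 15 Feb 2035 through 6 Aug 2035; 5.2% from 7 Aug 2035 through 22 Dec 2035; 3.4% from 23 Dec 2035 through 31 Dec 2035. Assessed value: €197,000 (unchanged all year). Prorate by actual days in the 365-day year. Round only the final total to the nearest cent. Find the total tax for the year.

€7,187.26

1 Jan – 14 Feb 2035: 45 days at 4.7% → €197,000 × 4.7% × 45/365 = €1,141.5205
15 Feb – 6 Aug 2035: 173 days at 2.15% → €197,000 × 2.15% × 173/365 = €2,007.5110
7 Aug – 22 Dec 2035: 138 days at 5.2% → €197,000 × 5.2% × 138/365 = €3,873.0740
23 Dec – 31 Dec 2035: 9 days at 3.4% → €197,000 × 3.4% × 9/365 = €165.1562
Total = €7,187.2616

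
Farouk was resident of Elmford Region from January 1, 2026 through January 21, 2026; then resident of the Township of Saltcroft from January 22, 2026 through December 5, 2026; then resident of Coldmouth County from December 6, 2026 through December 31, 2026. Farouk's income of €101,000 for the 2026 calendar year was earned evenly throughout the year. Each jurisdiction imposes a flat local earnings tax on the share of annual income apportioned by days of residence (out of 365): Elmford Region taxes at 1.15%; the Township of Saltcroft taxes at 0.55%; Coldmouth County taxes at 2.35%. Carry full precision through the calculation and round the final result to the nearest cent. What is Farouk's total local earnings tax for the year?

€719.87

Elmford Region, January 1 – January 21, 2026: 21 days → €101,000 × 1.15% × 21/365 = €66.8260
The Township of Saltcroft, January 22 – December 5, 2026: 318 days → €101,000 × 0.55% × 318/365 = €483.9699
Coldmouth County, December 6 – December 31, 2026: 26 days → €101,000 × 2.35% × 26/365 = €169.0712
Total = €719.8671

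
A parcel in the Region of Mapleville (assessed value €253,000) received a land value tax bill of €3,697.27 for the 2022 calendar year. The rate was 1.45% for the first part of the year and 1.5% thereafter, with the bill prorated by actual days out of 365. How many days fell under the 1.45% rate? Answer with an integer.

282 days

Let d = days at the first rate; then 365 − d days at the second rate.
€253,000 × [1.45%·d + 1.5%·(365−d)] / 365 = €3,697.27
Solving gives d = 282, so the new rate took effect on October 10, 2022.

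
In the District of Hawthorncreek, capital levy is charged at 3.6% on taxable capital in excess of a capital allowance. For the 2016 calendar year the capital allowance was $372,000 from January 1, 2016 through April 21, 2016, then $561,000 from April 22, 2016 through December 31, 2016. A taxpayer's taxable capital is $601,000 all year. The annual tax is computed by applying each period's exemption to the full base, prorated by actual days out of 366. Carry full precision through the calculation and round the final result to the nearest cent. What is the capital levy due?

January 1 – April 21, 2016: 112 days, exemption $372,000 → ($601,000 − $372,000) × 3.6% × 112/366 = $2,522.7541
April 22 – December 31, 2016: 254 days, exemption $561,000 → ($601,000 − $561,000) × 3.6% × 254/366 = $999.3443
Total = $3,522.0984

$3,522.10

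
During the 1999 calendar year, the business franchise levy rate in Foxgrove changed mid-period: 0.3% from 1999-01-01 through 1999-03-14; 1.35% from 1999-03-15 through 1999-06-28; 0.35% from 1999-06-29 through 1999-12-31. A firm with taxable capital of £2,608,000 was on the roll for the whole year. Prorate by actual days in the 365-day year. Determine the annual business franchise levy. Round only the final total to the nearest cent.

£16,441.12

1999-01-01 to 1999-03-14: 73 days at 0.3% → £2,608,000 × 0.3% × 73/365 = £1,564.8000
1999-03-15 to 1999-06-28: 106 days at 1.35% → £2,608,000 × 1.35% × 106/365 = £10,224.7890
1999-06-29 to 1999-12-31: 186 days at 0.35% → £2,608,000 × 0.35% × 186/365 = £4,651.5288
Total = £16,441.1178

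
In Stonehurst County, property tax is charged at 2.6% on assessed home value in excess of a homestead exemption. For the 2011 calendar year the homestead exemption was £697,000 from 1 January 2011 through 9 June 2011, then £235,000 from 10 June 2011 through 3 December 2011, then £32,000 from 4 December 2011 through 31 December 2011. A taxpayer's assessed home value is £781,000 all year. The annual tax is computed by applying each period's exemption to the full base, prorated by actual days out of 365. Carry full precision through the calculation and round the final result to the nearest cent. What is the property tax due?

1 January – 9 June 2011: 160 days, exemption £697,000 → (£781,000 − £697,000) × 2.6% × 160/365 = £957.3699
10 June – 3 December 2011: 177 days, exemption £235,000 → (£781,000 − £235,000) × 2.6% × 177/365 = £6,884.0877
4 December – 31 December 2011: 28 days, exemption £32,000 → (£781,000 − £32,000) × 2.6% × 28/365 = £1,493.8959
Total = £9,335.3534

£9,335.35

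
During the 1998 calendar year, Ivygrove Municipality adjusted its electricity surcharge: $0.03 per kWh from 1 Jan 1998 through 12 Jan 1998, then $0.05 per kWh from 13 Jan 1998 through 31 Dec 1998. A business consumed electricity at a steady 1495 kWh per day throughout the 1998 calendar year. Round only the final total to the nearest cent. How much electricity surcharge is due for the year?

1 Jan – 12 Jan 1998: 12 days × 1495 kWh/day = 17,940 kWh at $0.03/kWh → $538.20
13 Jan – 31 Dec 1998: 353 days × 1495 kWh/day = 527,735 kWh at $0.05/kWh → $26,386.75

$26,924.95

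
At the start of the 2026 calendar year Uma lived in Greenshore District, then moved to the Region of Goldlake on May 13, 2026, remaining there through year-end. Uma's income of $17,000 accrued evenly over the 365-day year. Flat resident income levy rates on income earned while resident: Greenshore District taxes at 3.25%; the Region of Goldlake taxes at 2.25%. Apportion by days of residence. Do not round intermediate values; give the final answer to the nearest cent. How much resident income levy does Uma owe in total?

$443.98

Greenshore District, January 1 – May 12, 2026: 132 days → $17,000 × 3.25% × 132/365 = $199.8082
The Region of Goldlake, May 13 – December 31, 2026: 233 days → $17,000 × 2.25% × 233/365 = $244.1712
Total = $443.9795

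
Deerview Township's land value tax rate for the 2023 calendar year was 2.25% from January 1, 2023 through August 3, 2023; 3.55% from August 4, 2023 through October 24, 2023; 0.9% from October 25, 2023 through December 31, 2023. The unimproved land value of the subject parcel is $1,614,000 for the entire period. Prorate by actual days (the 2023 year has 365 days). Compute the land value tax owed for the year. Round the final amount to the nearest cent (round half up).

January 1 – August 3, 2023: 215 days at 2.25% → $1,614,000 × 2.25% × 215/365 = $21,391.0274
August 4 – October 24, 2023: 82 days at 3.55% → $1,614,000 × 3.55% × 82/365 = $12,872.2027
October 25 – December 31, 2023: 68 days at 0.9% → $1,614,000 × 0.9% × 68/365 = $2,706.2137
Total = $36,969.4438

$36,969.44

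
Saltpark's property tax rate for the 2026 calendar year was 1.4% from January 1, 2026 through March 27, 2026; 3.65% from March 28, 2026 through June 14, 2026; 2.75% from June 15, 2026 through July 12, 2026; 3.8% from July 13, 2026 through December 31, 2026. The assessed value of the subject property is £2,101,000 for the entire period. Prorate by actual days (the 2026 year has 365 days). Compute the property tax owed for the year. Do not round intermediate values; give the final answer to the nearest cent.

£65,582.86

January 1 – March 27, 2026: 86 days at 1.4% → £2,101,000 × 1.4% × 86/365 = £6,930.4219
March 28 – June 14, 2026: 79 days at 3.65% → £2,101,000 × 3.65% × 79/365 = £16,597.9000
June 15 – July 12, 2026: 28 days at 2.75% → £2,101,000 × 2.75% × 28/365 = £4,432.2466
July 13 – December 31, 2026: 172 days at 3.8% → £2,101,000 × 3.8% × 172/365 = £37,622.2904
Total = £65,582.8589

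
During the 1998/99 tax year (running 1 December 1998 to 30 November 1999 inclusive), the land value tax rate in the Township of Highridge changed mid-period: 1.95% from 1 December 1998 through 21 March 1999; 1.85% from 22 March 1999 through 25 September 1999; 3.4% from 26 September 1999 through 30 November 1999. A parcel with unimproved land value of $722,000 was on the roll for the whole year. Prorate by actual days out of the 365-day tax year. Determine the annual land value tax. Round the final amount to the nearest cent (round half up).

1 December 1998 – 21 March 1999: 111 days at 1.95% → $722,000 × 1.95% × 111/365 = $4,281.5589
22 March – 25 September 1999: 188 days at 1.85% → $722,000 × 1.85% × 188/365 = $6,879.7699
26 September – 30 November 1999: 66 days at 3.4% → $722,000 × 3.4% × 66/365 = $4,438.8164
Total = $15,600.1452

$15,600.15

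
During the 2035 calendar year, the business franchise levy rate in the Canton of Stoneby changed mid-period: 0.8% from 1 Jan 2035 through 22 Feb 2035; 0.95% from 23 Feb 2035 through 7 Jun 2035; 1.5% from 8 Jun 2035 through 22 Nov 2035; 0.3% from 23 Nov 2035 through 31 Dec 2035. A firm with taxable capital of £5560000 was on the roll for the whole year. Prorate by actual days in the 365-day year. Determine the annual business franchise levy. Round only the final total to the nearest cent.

£61822.63

1 Jan – 22 Feb 2035: 53 days at 0.8% → £5560000 × 0.8% × 53/365 = £6458.7397
23 Feb – 7 Jun 2035: 105 days at 0.95% → £5560000 × 0.95% × 105/365 = £15194.7945
8 Jun – 22 Nov 2035: 168 days at 1.5% → £5560000 × 1.5% × 168/365 = £38386.8493
23 Nov – 31 Dec 2035: 39 days at 0.3% → £5560000 × 0.3% × 39/365 = £1782.2466
Total = £61822.6301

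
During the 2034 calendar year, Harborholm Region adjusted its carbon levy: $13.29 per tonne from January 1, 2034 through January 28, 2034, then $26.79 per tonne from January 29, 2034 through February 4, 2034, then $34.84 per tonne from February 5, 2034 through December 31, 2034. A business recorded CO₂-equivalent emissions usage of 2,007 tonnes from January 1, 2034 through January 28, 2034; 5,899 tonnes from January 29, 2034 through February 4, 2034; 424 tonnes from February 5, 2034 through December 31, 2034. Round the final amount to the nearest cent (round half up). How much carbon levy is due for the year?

$199,479.40

January 1 – January 28, 2034: 2,007 tonnes at $13.29/tonne → $26,673.03
January 29 – February 4, 2034: 5,899 tonnes at $26.79/tonne → $158,034.21
February 5 – December 31, 2034: 424 tonnes at $34.84/tonne → $14,772.16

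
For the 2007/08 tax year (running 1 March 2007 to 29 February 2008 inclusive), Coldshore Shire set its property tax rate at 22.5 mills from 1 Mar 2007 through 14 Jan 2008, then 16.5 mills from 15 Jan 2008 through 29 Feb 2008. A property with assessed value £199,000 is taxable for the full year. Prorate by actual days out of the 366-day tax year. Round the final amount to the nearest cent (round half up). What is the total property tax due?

1 Mar 2007 – 14 Jan 2008: 320 days at 22.5 mills → £199,000 × 2.25% × 320/366 = £3,914.7541
15 Jan – 29 Feb 2008: 46 days at 16.5 mills → £199,000 × 1.65% × 46/366 = £412.6803
Total = £4,327.4344

£4,327.43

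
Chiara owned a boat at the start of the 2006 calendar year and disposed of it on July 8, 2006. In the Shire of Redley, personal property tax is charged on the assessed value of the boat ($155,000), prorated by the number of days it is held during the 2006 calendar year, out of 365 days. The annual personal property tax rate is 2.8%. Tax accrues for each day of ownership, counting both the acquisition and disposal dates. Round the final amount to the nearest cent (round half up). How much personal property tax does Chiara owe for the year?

Days held (January 1 – July 8, 2006): 189 out of 365
Tax = $155,000 × 2.8% × 189/365 = $2,247.2877

$2,247.29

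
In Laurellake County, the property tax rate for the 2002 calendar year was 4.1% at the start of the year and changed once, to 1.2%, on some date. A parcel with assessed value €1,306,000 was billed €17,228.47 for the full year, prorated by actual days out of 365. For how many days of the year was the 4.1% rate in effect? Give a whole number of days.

15 days

Let d = days at the first rate; then 365 − d days at the second rate.
€1,306,000 × [4.1%·d + 1.2%·(365−d)] / 365 = €17,228.47
Solving gives d = 15, so the new rate took effect on 16 January 2002.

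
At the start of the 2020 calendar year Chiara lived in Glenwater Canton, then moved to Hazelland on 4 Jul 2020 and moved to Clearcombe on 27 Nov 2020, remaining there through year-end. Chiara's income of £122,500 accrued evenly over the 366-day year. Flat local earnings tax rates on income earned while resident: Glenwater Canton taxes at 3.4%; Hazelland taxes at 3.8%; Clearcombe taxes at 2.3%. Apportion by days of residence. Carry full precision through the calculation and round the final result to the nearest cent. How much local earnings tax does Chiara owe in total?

Glenwater Canton, 1 Jan – 3 Jul 2020: 185 days → £122,500 × 3.4% × 185/366 = £2,105.2596
Hazelland, 4 Jul – 26 Nov 2020: 146 days → £122,500 × 3.8% × 146/366 = £1,856.9126
Clearcombe, 27 Nov – 31 Dec 2020: 35 days → £122,500 × 2.3% × 35/366 = £269.4331
Total = £4,231.6052

£4,231.61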